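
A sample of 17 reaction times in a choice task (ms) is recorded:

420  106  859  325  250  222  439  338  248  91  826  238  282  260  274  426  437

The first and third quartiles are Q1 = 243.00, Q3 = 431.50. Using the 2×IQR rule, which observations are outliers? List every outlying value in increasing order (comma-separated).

826, 859

IQR = Q3 − Q1 = 431.50 − 243.00 = 188.50.
Lower fence = Q1 − 2·IQR = 243.00 − 377.00 = -134.00.
Upper fence = Q3 + 2·IQR = 431.50 + 377.00 = 808.50.
826 > 808.50 → outlier.
859 > 808.50 → outlier.
All remaining values lie within [-134.00, 808.50].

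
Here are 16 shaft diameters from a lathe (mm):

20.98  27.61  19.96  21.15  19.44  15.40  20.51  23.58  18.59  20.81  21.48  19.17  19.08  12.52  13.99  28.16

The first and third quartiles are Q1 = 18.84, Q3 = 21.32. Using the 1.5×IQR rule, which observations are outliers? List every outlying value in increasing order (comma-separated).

12.52, 13.99, 27.61, 28.16

IQR = Q3 − Q1 = 21.32 − 18.84 = 2.48.
Lower fence = Q1 − 1.5·IQR = 18.84 − 3.72 = 15.12.
Upper fence = Q3 + 1.5·IQR = 21.32 + 3.72 = 25.04.
12.52 < 15.12 → outlier.
13.99 < 15.12 → outlier.
27.61 > 25.04 → outlier.
28.16 > 25.04 → outlier.
All remaining values lie within [15.12, 25.04].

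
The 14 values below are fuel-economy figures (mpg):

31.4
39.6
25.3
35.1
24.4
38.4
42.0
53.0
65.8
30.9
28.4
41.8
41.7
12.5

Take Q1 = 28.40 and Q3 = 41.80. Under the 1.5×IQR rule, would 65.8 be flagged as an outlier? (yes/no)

IQR = Q3 − Q1 = 41.80 − 28.40 = 13.40.
Lower fence = Q1 − 1.5·IQR = 28.40 − 20.10 = 8.30.
Upper fence = Q3 + 1.5·IQR = 41.80 + 20.10 = 61.90.
65.8 lies above the upper fence.

yes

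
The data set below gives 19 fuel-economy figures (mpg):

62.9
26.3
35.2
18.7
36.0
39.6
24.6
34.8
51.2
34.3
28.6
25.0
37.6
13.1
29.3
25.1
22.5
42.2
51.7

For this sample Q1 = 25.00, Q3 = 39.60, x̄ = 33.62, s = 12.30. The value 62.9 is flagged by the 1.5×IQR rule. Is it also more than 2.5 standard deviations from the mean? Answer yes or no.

z = (62.9 − 33.62) / 12.30 = 2.38.
|z| = 2.38 ≤ 2.5.

no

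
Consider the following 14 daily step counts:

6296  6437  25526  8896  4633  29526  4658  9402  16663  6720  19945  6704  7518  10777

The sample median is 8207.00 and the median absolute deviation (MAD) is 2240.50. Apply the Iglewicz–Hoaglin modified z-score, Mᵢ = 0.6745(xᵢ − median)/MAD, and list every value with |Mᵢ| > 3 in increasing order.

|Mᵢ| > 3 ⇔ |xᵢ − 8207.00| > 3·2240.50/0.6745 = 9965.16.
So outliers lie outside [-1758.16, 18172.16].
19945: M = 3.53 → outlier.
25526: M = 5.21 → outlier.
29526: M = 6.42 → outlier.

19945, 25526, 29526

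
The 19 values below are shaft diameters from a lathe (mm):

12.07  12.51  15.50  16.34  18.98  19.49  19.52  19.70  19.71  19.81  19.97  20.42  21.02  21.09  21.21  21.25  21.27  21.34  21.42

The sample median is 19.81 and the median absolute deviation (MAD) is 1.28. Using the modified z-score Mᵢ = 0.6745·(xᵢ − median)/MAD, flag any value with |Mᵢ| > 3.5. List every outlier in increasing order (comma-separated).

12.07, 12.51

|Mᵢ| > 3.5 ⇔ |xᵢ − 19.81| > 3.5·1.28/0.6745 = 6.64.
So outliers lie outside [13.17, 26.45].
12.07: M = -4.08 → outlier.
12.51: M = -3.85 → outlier.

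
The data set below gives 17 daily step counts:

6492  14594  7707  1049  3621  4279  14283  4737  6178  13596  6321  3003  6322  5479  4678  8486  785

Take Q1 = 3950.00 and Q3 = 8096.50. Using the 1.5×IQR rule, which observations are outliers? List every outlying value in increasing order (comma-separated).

14594

IQR = Q3 − Q1 = 8096.50 − 3950.00 = 4146.50.
Lower fence = Q1 − 1.5·IQR = 3950.00 − 6219.75 = -2269.75.
Upper fence = Q3 + 1.5·IQR = 8096.50 + 6219.75 = 14316.25.
14594 > 14316.25 → outlier.
All remaining values lie within [-2269.75, 14316.25].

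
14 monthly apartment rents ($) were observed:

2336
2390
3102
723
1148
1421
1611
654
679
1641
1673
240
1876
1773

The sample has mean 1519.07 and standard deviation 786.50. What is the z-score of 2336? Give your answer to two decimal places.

1.04

z = (2336 − 1519.07) / 786.50 = 1.04.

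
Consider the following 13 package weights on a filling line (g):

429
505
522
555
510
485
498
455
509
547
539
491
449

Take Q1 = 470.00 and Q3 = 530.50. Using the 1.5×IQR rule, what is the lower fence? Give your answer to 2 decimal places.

379.25

IQR = Q3 − Q1 = 530.50 − 470.00 = 60.50.
Lower fence = Q1 − 1.5·IQR = 470.00 − 90.75 = 379.25.
Upper fence = Q3 + 1.5·IQR = 530.50 + 90.75 = 621.25.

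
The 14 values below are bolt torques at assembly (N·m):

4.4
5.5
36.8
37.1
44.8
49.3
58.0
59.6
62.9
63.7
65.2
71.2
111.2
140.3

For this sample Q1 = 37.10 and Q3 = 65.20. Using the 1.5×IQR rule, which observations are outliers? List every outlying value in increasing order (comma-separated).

111.2, 140.3

IQR = Q3 − Q1 = 65.20 − 37.10 = 28.10.
Lower fence = Q1 − 1.5·IQR = 37.10 − 42.15 = -5.05.
Upper fence = Q3 + 1.5·IQR = 65.20 + 42.15 = 107.35.
111.2 > 107.35 → outlier.
140.3 > 107.35 → outlier.
All remaining values lie within [-5.05, 107.35].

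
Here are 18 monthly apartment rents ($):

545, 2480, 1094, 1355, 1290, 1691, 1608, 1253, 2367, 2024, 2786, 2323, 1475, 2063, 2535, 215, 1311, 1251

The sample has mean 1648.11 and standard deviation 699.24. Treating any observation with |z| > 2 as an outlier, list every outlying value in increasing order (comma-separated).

215

Cutoffs at x̄ ± 2s: 1648.11 ± 2·699.24 = [249.63, 3046.59].
215: z = -2.05, |z| > 2 → outlier.
Every other value lies within [249.63, 3046.59].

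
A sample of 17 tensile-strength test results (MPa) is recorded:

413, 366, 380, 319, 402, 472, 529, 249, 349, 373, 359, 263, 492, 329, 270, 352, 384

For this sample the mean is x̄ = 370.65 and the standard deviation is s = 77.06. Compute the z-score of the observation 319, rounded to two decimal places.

-0.67

z = (319 − 370.65) / 77.06 = -0.67.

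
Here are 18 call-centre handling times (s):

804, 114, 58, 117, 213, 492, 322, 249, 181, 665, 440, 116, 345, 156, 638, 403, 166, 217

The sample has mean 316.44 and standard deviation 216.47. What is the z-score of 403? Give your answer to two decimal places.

0.40

z = (403 − 316.44) / 216.47 = 0.40.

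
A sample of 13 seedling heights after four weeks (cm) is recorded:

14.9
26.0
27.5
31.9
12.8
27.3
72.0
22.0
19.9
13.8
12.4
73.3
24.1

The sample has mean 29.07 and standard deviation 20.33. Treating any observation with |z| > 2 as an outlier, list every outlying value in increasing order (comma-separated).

72.0, 73.3

Cutoffs at x̄ ± 2s: 29.07 ± 2·20.33 = [-11.59, 69.73].
72.0: z = 2.11, |z| > 2 → outlier.
73.3: z = 2.18, |z| > 2 → outlier.
Every other value lies within [-11.59, 69.73].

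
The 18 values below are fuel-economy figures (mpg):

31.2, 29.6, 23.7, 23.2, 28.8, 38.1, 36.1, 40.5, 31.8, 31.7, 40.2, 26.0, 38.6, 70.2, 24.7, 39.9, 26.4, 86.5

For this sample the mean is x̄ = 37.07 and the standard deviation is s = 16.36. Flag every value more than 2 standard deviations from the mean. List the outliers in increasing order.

70.2, 86.5

Cutoffs at x̄ ± 2s: 37.07 ± 2·16.36 = [4.35, 69.79].
70.2: z = 2.03, |z| > 2 → outlier.
86.5: z = 3.02, |z| > 2 → outlier.
Every other value lies within [4.35, 69.79].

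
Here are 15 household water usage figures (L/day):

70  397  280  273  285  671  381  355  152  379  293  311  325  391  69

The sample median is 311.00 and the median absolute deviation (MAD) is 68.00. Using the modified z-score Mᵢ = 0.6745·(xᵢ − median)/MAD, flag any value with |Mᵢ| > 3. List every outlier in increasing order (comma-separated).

671

|Mᵢ| > 3 ⇔ |xᵢ − 311.00| > 3·68.00/0.6745 = 302.45.
So outliers lie outside [8.55, 613.45].
671: M = 3.57 → outlier.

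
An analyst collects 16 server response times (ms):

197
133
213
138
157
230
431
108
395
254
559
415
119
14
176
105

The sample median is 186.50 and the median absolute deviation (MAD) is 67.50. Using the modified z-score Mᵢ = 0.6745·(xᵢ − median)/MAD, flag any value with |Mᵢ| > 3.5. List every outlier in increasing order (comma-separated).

|Mᵢ| > 3.5 ⇔ |xᵢ − 186.50| > 3.5·67.50/0.6745 = 350.26.
So outliers lie outside [-163.76, 536.76].
559: M = 3.72 → outlier.

559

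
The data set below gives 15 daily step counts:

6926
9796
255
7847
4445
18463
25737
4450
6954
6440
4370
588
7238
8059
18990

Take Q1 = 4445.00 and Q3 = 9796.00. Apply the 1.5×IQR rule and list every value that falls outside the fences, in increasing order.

18463, 18990, 25737

IQR = Q3 − Q1 = 9796.00 − 4445.00 = 5351.00.
Lower fence = Q1 − 1.5·IQR = 4445.00 − 8026.50 = -3581.50.
Upper fence = Q3 + 1.5·IQR = 9796.00 + 8026.50 = 17822.50.
18463 > 17822.50 → outlier.
18990 > 17822.50 → outlier.
25737 > 17822.50 → outlier.
All remaining values lie within [-3581.50, 17822.50].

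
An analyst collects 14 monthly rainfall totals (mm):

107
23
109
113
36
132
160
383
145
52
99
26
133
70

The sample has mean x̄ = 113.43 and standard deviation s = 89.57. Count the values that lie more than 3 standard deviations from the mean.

Cutoffs: x̄ ± 3s = [-155.28, 382.14].
Outside the cutoffs: 383.

1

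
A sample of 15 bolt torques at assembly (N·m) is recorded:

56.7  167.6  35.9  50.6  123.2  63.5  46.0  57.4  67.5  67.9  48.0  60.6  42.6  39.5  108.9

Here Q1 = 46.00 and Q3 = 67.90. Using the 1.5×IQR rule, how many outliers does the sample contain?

3

IQR = 21.90; fences at 46.00 − 32.85 = 13.15 and 67.90 + 32.85 = 100.75.
Outside the cutoffs: 108.9, 123.2, 167.6.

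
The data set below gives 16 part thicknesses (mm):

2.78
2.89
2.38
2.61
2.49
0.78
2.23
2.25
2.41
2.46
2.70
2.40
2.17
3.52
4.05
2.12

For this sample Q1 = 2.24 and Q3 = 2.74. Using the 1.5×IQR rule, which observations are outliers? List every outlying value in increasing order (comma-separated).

0.78, 3.52, 4.05

IQR = Q3 − Q1 = 2.74 − 2.24 = 0.50.
Lower fence = Q1 − 1.5·IQR = 2.24 − 0.75 = 1.49.
Upper fence = Q3 + 1.5·IQR = 2.74 + 0.75 = 3.49.
0.78 < 1.49 → outlier.
3.52 > 3.49 → outlier.
4.05 > 3.49 → outlier.
All remaining values lie within [1.49, 3.49].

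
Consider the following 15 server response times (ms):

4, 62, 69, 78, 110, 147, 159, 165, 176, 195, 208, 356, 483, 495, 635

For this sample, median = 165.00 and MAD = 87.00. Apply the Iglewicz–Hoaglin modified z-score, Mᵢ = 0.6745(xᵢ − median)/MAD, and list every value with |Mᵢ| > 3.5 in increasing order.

|Mᵢ| > 3.5 ⇔ |xᵢ − 165.00| > 3.5·87.00/0.6745 = 451.45.
So outliers lie outside [-286.45, 616.45].
635: M = 3.64 → outlier.

635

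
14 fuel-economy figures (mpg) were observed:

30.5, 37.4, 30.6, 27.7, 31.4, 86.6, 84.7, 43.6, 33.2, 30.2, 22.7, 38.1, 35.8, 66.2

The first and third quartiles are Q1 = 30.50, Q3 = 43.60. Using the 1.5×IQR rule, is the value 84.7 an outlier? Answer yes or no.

IQR = Q3 − Q1 = 43.60 − 30.50 = 13.10.
Lower fence = Q1 − 1.5·IQR = 30.50 − 19.65 = 10.85.
Upper fence = Q3 + 1.5·IQR = 43.60 + 19.65 = 63.25.
84.7 lies above the upper fence.

yes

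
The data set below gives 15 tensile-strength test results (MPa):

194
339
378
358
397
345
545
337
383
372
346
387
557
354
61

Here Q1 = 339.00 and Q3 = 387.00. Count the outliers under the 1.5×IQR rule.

4

IQR = 48.00; fences at 339.00 − 72.00 = 267.00 and 387.00 + 72.00 = 459.00.
Outside the cutoffs: 61, 194, 545, 557.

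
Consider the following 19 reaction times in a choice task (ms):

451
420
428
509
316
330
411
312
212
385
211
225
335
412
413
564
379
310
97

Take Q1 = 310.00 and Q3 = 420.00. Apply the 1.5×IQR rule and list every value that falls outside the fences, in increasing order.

97

IQR = Q3 − Q1 = 420.00 − 310.00 = 110.00.
Lower fence = Q1 − 1.5·IQR = 310.00 − 165.00 = 145.00.
Upper fence = Q3 + 1.5·IQR = 420.00 + 165.00 = 585.00.
97 < 145.00 → outlier.
All remaining values lie within [145.00, 585.00].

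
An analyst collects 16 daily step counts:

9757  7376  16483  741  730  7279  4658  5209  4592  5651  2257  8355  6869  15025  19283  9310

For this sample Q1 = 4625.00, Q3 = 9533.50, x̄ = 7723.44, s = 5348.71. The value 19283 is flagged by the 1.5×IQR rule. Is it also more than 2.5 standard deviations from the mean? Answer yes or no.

no

z = (19283 − 7723.44) / 5348.71 = 2.16.
|z| = 2.16 ≤ 2.5.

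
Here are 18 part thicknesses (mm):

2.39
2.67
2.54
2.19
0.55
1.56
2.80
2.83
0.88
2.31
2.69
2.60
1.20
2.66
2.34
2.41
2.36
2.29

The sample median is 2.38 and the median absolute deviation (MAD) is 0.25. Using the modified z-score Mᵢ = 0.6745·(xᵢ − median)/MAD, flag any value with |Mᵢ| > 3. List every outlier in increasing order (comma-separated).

0.55, 0.88, 1.20

|Mᵢ| > 3 ⇔ |xᵢ − 2.38| > 3·0.25/0.6745 = 1.11.
So outliers lie outside [1.27, 3.49].
0.55: M = -4.94 → outlier.
0.88: M = -4.05 → outlier.
1.20: M = -3.18 → outlier.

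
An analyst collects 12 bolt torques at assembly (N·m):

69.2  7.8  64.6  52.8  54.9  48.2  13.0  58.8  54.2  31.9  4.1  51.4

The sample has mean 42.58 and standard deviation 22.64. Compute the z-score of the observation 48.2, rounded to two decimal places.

z = (48.2 − 42.58) / 22.64 = 0.25.

0.25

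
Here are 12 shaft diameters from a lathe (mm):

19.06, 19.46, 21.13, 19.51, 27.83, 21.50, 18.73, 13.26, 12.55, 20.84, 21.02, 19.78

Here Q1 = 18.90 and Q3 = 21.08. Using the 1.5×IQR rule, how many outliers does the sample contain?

IQR = 2.18; fences at 18.90 − 3.27 = 15.63 and 21.08 + 3.27 = 24.35.
Outside the cutoffs: 12.55, 13.26, 27.83.

3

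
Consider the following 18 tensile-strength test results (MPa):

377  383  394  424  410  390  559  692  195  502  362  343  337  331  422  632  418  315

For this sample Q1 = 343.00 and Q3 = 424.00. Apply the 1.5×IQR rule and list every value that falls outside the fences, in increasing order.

IQR = Q3 − Q1 = 424.00 − 343.00 = 81.00.
Lower fence = Q1 − 1.5·IQR = 343.00 − 121.50 = 221.50.
Upper fence = Q3 + 1.5·IQR = 424.00 + 121.50 = 545.50.
195 < 221.50 → outlier.
559 > 545.50 → outlier.
632 > 545.50 → outlier.
692 > 545.50 → outlier.
All remaining values lie within [221.50, 545.50].

195, 559, 632, 692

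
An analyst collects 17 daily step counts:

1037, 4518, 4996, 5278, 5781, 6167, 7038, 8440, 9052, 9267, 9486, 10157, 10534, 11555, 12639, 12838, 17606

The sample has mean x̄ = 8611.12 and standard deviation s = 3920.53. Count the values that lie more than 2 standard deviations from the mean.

1

Cutoffs: x̄ ± 2s = [770.06, 16452.18].
Outside the cutoffs: 17606.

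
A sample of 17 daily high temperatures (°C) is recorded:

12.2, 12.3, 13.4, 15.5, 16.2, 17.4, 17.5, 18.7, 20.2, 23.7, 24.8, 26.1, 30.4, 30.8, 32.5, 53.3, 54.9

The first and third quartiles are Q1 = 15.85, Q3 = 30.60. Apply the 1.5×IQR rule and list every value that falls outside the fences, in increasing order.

IQR = Q3 − Q1 = 30.60 − 15.85 = 14.75.
Lower fence = Q1 − 1.5·IQR = 15.85 − 22.125 = -6.275.
Upper fence = Q3 + 1.5·IQR = 30.60 + 22.125 = 52.725.
53.3 > 52.725 → outlier.
54.9 > 52.725 → outlier.
All remaining values lie within [-6.275, 52.725].

53.3, 54.9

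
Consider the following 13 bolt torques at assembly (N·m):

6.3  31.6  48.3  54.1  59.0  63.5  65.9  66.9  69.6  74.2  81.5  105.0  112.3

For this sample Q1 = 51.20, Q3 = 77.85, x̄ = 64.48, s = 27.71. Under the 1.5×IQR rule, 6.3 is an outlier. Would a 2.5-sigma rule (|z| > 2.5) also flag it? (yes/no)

z = (6.3 − 64.48) / 27.71 = -2.10.
|z| = 2.10 ≤ 2.5.

no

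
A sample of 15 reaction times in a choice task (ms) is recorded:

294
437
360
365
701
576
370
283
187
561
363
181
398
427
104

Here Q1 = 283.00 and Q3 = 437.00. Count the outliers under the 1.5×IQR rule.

1

IQR = 154.00; fences at 283.00 − 231.00 = 52.00 and 437.00 + 231.00 = 668.00.
Outside the cutoffs: 701.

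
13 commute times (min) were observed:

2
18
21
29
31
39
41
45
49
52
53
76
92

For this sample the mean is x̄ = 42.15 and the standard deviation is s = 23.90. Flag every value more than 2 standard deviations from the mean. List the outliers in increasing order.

92

Cutoffs at x̄ ± 2s: 42.15 ± 2·23.90 = [-5.65, 89.95].
92: z = 2.09, |z| > 2 → outlier.
Every other value lies within [-5.65, 89.95].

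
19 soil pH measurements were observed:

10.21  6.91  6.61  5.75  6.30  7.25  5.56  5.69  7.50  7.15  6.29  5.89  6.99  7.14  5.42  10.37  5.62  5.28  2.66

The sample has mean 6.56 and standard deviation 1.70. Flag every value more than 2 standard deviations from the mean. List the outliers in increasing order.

2.66, 10.21, 10.37

Cutoffs at x̄ ± 2s: 6.56 ± 2·1.70 = [3.16, 9.96].
2.66: z = -2.29, |z| > 2 → outlier.
10.21: z = 2.15, |z| > 2 → outlier.
10.37: z = 2.24, |z| > 2 → outlier.
Every other value lies within [3.16, 9.96].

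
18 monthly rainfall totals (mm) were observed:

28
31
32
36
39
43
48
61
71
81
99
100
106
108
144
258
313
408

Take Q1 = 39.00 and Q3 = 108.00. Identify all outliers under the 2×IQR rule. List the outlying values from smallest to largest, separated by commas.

258, 313, 408

IQR = Q3 − Q1 = 108.00 − 39.00 = 69.00.
Lower fence = Q1 − 2·IQR = 39.00 − 138.00 = -99.00.
Upper fence = Q3 + 2·IQR = 108.00 + 138.00 = 246.00.
258 > 246.00 → outlier.
313 > 246.00 → outlier.
408 > 246.00 → outlier.
All remaining values lie within [-99.00, 246.00].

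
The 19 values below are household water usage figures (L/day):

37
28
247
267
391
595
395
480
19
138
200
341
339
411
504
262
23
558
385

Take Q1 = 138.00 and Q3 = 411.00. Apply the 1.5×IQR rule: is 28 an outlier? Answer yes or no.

IQR = Q3 − Q1 = 411.00 − 138.00 = 273.00.
Lower fence = Q1 − 1.5·IQR = 138.00 − 409.50 = -271.50.
Upper fence = Q3 + 1.5·IQR = 411.00 + 409.50 = 820.50.
28 lies within [-271.50, 820.50].

no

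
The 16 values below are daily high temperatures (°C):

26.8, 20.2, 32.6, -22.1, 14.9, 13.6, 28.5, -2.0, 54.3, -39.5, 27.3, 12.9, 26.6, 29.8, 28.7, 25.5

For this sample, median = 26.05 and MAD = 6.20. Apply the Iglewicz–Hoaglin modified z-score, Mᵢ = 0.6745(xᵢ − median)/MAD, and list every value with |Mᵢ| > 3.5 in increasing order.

|Mᵢ| > 3.5 ⇔ |xᵢ − 26.05| > 3.5·6.20/0.6745 = 32.17.
So outliers lie outside [-6.12, 58.22].
-39.5: M = -7.13 → outlier.
-22.1: M = -5.24 → outlier.

-39.5, -22.1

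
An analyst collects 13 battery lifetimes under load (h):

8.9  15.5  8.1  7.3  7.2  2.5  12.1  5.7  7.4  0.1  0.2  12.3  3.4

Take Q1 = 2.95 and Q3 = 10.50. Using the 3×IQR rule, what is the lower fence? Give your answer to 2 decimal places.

IQR = Q3 − Q1 = 10.50 − 2.95 = 7.55.
Lower fence = Q1 − 3·IQR = 2.95 − 22.65 = -19.70.
Upper fence = Q3 + 3·IQR = 10.50 + 22.65 = 33.15.

-19.70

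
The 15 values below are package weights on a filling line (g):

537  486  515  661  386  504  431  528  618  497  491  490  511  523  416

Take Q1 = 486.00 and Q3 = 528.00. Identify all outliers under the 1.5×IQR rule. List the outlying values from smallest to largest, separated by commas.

IQR = Q3 − Q1 = 528.00 − 486.00 = 42.00.
Lower fence = Q1 − 1.5·IQR = 486.00 − 63.00 = 423.00.
Upper fence = Q3 + 1.5·IQR = 528.00 + 63.00 = 591.00.
386 < 423.00 → outlier.
416 < 423.00 → outlier.
618 > 591.00 → outlier.
661 > 591.00 → outlier.
All remaining values lie within [423.00, 591.00].

386, 416, 618, 661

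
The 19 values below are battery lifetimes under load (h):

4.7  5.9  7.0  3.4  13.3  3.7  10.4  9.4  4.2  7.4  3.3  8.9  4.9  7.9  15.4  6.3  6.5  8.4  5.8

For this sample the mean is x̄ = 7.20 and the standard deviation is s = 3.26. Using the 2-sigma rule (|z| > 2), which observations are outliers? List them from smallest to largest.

15.4

Cutoffs at x̄ ± 2s: 7.20 ± 2·3.26 = [0.68, 13.72].
15.4: z = 2.52, |z| > 2 → outlier.
Every other value lies within [0.68, 13.72].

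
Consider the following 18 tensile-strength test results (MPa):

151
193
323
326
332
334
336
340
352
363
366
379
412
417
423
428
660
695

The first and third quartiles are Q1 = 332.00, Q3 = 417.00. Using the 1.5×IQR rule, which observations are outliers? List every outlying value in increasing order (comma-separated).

IQR = Q3 − Q1 = 417.00 − 332.00 = 85.00.
Lower fence = Q1 − 1.5·IQR = 332.00 − 127.50 = 204.50.
Upper fence = Q3 + 1.5·IQR = 417.00 + 127.50 = 544.50.
151 < 204.50 → outlier.
193 < 204.50 → outlier.
660 > 544.50 → outlier.
695 > 544.50 → outlier.
All remaining values lie within [204.50, 544.50].

151, 193, 660, 695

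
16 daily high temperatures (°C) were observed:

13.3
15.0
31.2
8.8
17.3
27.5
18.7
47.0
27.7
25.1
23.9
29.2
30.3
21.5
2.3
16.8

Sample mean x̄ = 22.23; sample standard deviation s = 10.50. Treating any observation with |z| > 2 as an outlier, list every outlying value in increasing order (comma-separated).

Cutoffs at x̄ ± 2s: 22.23 ± 2·10.50 = [1.23, 43.23].
47.0: z = 2.36, |z| > 2 → outlier.
Every other value lies within [1.23, 43.23].

47.0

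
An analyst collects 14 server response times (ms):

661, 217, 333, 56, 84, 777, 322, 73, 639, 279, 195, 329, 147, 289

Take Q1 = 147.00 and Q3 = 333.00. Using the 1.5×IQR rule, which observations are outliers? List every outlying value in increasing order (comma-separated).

IQR = Q3 − Q1 = 333.00 − 147.00 = 186.00.
Lower fence = Q1 − 1.5·IQR = 147.00 − 279.00 = -132.00.
Upper fence = Q3 + 1.5·IQR = 333.00 + 279.00 = 612.00.
639 > 612.00 → outlier.
661 > 612.00 → outlier.
777 > 612.00 → outlier.
All remaining values lie within [-132.00, 612.00].

639, 661, 777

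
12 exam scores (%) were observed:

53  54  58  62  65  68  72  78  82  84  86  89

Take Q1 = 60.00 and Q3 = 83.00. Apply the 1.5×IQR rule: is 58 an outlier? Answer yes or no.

no

IQR = Q3 − Q1 = 83.00 − 60.00 = 23.00.
Lower fence = Q1 − 1.5·IQR = 60.00 − 34.50 = 25.50.
Upper fence = Q3 + 1.5·IQR = 83.00 + 34.50 = 117.50.
58 lies within [25.50, 117.50].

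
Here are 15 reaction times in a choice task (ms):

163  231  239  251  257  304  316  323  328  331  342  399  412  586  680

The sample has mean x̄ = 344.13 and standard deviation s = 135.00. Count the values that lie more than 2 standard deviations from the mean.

Cutoffs: x̄ ± 2s = [74.13, 614.13].
Outside the cutoffs: 680.

1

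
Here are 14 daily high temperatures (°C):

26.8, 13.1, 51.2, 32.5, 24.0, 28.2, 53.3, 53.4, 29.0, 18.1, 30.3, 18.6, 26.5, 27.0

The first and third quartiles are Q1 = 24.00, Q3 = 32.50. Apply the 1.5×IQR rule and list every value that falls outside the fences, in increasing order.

IQR = Q3 − Q1 = 32.50 − 24.00 = 8.50.
Lower fence = Q1 − 1.5·IQR = 24.00 − 12.75 = 11.25.
Upper fence = Q3 + 1.5·IQR = 32.50 + 12.75 = 45.25.
51.2 > 45.25 → outlier.
53.3 > 45.25 → outlier.
53.4 > 45.25 → outlier.
All remaining values lie within [11.25, 45.25].

51.2, 53.3, 53.4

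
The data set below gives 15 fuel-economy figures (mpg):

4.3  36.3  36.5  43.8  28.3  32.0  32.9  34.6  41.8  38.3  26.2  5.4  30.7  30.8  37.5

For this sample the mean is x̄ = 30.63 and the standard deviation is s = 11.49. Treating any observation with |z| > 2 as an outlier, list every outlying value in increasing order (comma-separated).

Cutoffs at x̄ ± 2s: 30.63 ± 2·11.49 = [7.65, 53.61].
4.3: z = -2.29, |z| > 2 → outlier.
5.4: z = -2.20, |z| > 2 → outlier.
Every other value lies within [7.65, 53.61].

4.3, 5.4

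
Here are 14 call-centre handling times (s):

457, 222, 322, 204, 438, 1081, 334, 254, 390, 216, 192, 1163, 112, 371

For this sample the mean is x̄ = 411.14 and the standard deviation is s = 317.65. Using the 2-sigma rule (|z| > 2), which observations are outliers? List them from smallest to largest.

Cutoffs at x̄ ± 2s: 411.14 ± 2·317.65 = [-224.16, 1046.44].
1081: z = 2.11, |z| > 2 → outlier.
1163: z = 2.37, |z| > 2 → outlier.
Every other value lies within [-224.16, 1046.44].

1081, 1163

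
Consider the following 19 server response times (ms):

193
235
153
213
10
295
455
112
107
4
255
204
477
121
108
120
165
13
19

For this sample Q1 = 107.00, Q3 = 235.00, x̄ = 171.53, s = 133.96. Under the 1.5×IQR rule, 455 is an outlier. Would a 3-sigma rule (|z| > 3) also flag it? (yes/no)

z = (455 − 171.53) / 133.96 = 2.12.
|z| = 2.12 ≤ 3.

no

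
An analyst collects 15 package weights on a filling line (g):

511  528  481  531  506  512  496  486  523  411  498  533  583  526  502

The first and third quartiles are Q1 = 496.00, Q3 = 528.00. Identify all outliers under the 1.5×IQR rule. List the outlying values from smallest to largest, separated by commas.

IQR = Q3 − Q1 = 528.00 − 496.00 = 32.00.
Lower fence = Q1 − 1.5·IQR = 496.00 − 48.00 = 448.00.
Upper fence = Q3 + 1.5·IQR = 528.00 + 48.00 = 576.00.
411 < 448.00 → outlier.
583 > 576.00 → outlier.
All remaining values lie within [448.00, 576.00].

411, 583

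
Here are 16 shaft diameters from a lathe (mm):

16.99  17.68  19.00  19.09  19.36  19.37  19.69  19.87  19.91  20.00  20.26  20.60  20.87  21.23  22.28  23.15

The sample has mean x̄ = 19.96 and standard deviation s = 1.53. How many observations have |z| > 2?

1

Cutoffs: x̄ ± 2s = [16.90, 23.02].
Outside the cutoffs: 23.15.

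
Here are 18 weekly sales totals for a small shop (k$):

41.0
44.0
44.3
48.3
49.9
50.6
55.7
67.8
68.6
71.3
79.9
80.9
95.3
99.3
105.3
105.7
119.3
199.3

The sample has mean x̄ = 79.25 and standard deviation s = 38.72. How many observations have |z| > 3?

Cutoffs: x̄ ± 3s = [-36.91, 195.41].
Outside the cutoffs: 199.3.

1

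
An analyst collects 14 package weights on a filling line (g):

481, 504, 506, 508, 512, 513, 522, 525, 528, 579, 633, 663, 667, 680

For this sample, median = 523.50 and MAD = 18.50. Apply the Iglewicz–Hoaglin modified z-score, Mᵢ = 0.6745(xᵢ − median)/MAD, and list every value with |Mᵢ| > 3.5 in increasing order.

633, 663, 667, 680

|Mᵢ| > 3.5 ⇔ |xᵢ − 523.50| > 3.5·18.50/0.6745 = 96.00.
So outliers lie outside [427.50, 619.50].
633: M = 3.99 → outlier.
663: M = 5.09 → outlier.
667: M = 5.23 → outlier.
680: M = 5.71 → outlier.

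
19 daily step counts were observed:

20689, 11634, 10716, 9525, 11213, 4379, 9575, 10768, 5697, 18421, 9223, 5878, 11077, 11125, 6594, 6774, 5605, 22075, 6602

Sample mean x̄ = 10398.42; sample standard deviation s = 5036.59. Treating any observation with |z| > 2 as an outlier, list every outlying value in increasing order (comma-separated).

20689, 22075

Cutoffs at x̄ ± 2s: 10398.42 ± 2·5036.59 = [325.24, 20471.60].
20689: z = 2.04, |z| > 2 → outlier.
22075: z = 2.32, |z| > 2 → outlier.
Every other value lies within [325.24, 20471.60].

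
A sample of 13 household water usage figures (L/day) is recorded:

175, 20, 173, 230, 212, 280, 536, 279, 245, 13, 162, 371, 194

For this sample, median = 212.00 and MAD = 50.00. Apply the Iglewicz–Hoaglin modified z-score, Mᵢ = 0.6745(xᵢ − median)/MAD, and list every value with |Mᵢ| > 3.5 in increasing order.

536

|Mᵢ| > 3.5 ⇔ |xᵢ − 212.00| > 3.5·50.00/0.6745 = 259.45.
So outliers lie outside [-47.45, 471.45].
536: M = 4.37 → outlier.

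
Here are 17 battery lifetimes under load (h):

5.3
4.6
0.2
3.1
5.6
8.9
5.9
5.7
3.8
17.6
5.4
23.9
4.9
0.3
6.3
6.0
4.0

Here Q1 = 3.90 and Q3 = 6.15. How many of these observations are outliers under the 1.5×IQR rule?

IQR = 2.25; fences at 3.90 − 3.375 = 0.525 and 6.15 + 3.375 = 9.525.
Outside the cutoffs: 0.2, 0.3, 17.6, 23.9.

4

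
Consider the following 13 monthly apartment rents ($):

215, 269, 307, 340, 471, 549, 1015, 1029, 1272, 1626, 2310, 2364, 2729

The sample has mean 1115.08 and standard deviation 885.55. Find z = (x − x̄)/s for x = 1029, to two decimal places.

z = (1029 − 1115.08) / 885.55 = -0.10.

-0.10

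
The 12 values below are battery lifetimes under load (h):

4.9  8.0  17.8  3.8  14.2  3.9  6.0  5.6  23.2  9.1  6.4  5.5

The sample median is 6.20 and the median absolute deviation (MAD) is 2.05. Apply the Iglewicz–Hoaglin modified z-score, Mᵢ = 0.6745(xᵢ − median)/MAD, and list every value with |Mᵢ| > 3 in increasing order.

|Mᵢ| > 3 ⇔ |xᵢ − 6.20| > 3·2.05/0.6745 = 9.12.
So outliers lie outside [-2.92, 15.32].
17.8: M = 3.82 → outlier.
23.2: M = 5.59 → outlier.

17.8, 23.2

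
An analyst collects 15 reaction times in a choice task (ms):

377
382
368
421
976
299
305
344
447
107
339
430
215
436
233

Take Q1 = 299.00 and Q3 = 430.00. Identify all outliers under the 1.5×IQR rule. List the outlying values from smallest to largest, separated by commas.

976

IQR = Q3 − Q1 = 430.00 − 299.00 = 131.00.
Lower fence = Q1 − 1.5·IQR = 299.00 − 196.50 = 102.50.
Upper fence = Q3 + 1.5·IQR = 430.00 + 196.50 = 626.50.
976 > 626.50 → outlier.
All remaining values lie within [102.50, 626.50].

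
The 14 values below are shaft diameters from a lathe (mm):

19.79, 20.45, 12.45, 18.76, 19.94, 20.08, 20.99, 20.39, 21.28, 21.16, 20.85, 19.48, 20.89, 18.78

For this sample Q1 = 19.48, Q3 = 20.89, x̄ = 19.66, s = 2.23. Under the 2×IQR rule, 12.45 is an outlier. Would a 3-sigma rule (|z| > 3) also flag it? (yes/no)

z = (12.45 − 19.66) / 2.23 = -3.23.
|z| = 3.23 > 3.

yes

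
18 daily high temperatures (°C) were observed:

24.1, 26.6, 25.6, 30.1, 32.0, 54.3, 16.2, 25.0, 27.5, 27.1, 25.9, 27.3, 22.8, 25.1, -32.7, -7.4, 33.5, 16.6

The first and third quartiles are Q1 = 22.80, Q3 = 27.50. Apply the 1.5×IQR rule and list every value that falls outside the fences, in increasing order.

-32.7, -7.4, 54.3

IQR = Q3 − Q1 = 27.50 − 22.80 = 4.70.
Lower fence = Q1 − 1.5·IQR = 22.80 − 7.05 = 15.75.
Upper fence = Q3 + 1.5·IQR = 27.50 + 7.05 = 34.55.
-32.7 < 15.75 → outlier.
-7.4 < 15.75 → outlier.
54.3 > 34.55 → outlier.
All remaining values lie within [15.75, 34.55].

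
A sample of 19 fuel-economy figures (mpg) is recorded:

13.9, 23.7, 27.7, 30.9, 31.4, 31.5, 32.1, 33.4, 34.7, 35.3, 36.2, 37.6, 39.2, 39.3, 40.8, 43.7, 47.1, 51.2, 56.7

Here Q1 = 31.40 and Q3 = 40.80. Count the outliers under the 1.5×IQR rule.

2

IQR = 9.40; fences at 31.40 − 14.10 = 17.30 and 40.80 + 14.10 = 54.90.
Outside the cutoffs: 13.9, 56.7.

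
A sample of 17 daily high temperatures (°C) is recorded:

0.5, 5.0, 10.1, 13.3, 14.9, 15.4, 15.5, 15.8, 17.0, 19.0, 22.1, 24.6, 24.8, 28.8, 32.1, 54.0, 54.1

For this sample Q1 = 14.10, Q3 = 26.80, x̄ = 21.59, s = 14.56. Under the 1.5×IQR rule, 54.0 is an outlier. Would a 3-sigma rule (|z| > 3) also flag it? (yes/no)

no

z = (54.0 − 21.59) / 14.56 = 2.23.
|z| = 2.23 ≤ 3.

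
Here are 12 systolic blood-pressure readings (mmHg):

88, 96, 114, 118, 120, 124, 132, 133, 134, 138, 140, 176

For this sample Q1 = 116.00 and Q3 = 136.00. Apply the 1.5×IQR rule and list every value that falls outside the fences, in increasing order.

IQR = Q3 − Q1 = 136.00 − 116.00 = 20.00.
Lower fence = Q1 − 1.5·IQR = 116.00 − 30.00 = 86.00.
Upper fence = Q3 + 1.5·IQR = 136.00 + 30.00 = 166.00.
176 > 166.00 → outlier.
All remaining values lie within [86.00, 166.00].

176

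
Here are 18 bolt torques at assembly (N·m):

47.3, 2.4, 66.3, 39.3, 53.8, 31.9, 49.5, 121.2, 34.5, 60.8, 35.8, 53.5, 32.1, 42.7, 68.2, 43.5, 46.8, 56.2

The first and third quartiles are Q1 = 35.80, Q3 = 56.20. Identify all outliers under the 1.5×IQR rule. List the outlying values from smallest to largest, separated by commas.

IQR = Q3 − Q1 = 56.20 − 35.80 = 20.40.
Lower fence = Q1 − 1.5·IQR = 35.80 − 30.60 = 5.20.
Upper fence = Q3 + 1.5·IQR = 56.20 + 30.60 = 86.80.
2.4 < 5.20 → outlier.
121.2 > 86.80 → outlier.
All remaining values lie within [5.20, 86.80].

2.4, 121.2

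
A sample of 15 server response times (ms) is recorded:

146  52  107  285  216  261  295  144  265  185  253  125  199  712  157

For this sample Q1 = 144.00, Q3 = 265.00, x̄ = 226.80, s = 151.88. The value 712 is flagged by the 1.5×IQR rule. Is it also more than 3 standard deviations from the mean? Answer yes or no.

yes

z = (712 − 226.80) / 151.88 = 3.19.
|z| = 3.19 > 3.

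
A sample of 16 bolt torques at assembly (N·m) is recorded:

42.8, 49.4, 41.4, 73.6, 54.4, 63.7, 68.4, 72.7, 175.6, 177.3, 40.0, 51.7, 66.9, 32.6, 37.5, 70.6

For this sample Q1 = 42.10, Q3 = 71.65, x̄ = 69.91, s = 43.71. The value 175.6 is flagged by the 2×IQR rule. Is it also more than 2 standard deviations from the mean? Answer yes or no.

z = (175.6 − 69.91) / 43.71 = 2.42.
|z| = 2.42 > 2.

yes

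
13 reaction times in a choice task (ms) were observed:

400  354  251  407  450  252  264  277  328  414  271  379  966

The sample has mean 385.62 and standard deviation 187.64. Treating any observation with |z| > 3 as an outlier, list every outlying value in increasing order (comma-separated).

Cutoffs at x̄ ± 3s: 385.62 ± 3·187.64 = [-177.30, 948.54].
966: z = 3.09, |z| > 3 → outlier.
Every other value lies within [-177.30, 948.54].

966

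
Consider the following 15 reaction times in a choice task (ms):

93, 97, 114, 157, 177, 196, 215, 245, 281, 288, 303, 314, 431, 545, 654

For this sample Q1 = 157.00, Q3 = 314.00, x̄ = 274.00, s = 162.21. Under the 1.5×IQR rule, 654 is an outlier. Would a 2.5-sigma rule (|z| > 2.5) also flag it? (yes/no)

z = (654 − 274.00) / 162.21 = 2.34.
|z| = 2.34 ≤ 2.5.

no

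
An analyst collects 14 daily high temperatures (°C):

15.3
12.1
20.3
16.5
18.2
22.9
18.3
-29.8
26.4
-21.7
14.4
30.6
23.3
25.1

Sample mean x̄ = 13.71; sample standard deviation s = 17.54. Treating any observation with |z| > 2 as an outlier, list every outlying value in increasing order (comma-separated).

Cutoffs at x̄ ± 2s: 13.71 ± 2·17.54 = [-21.37, 48.79].
-29.8: z = -2.48, |z| > 2 → outlier.
-21.7: z = -2.02, |z| > 2 → outlier.
Every other value lies within [-21.37, 48.79].

-29.8, -21.7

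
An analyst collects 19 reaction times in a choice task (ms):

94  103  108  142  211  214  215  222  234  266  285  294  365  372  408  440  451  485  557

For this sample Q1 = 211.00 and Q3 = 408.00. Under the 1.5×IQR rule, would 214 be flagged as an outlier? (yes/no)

IQR = Q3 − Q1 = 408.00 − 211.00 = 197.00.
Lower fence = Q1 − 1.5·IQR = 211.00 − 295.50 = -84.50.
Upper fence = Q3 + 1.5·IQR = 408.00 + 295.50 = 703.50.
214 lies within [-84.50, 703.50].

no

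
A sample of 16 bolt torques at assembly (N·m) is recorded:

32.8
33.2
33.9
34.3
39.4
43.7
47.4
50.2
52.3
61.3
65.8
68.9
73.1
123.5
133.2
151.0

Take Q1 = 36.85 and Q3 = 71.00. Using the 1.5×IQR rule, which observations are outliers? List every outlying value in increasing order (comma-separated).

123.5, 133.2, 151.0

IQR = Q3 − Q1 = 71.00 − 36.85 = 34.15.
Lower fence = Q1 − 1.5·IQR = 36.85 − 51.225 = -14.375.
Upper fence = Q3 + 1.5·IQR = 71.00 + 51.225 = 122.225.
123.5 > 122.225 → outlier.
133.2 > 122.225 → outlier.
151.0 > 122.225 → outlier.
All remaining values lie within [-14.375, 122.225].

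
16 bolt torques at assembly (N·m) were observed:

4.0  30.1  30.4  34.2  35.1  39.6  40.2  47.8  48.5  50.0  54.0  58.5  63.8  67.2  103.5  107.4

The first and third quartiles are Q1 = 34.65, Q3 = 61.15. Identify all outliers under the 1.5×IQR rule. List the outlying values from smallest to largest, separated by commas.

103.5, 107.4

IQR = Q3 − Q1 = 61.15 − 34.65 = 26.50.
Lower fence = Q1 − 1.5·IQR = 34.65 − 39.75 = -5.10.
Upper fence = Q3 + 1.5·IQR = 61.15 + 39.75 = 100.90.
103.5 > 100.90 → outlier.
107.4 > 100.90 → outlier.
All remaining values lie within [-5.10, 100.90].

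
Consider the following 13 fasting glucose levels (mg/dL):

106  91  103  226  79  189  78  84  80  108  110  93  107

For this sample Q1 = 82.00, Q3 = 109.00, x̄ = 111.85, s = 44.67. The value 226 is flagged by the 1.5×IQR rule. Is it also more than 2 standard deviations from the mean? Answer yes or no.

yes

z = (226 − 111.85) / 44.67 = 2.56.
|z| = 2.56 > 2.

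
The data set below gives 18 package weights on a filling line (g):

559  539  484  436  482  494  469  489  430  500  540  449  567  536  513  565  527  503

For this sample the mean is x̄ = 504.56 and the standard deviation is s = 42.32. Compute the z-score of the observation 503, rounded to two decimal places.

z = (503 − 504.56) / 42.32 = -0.04.

-0.04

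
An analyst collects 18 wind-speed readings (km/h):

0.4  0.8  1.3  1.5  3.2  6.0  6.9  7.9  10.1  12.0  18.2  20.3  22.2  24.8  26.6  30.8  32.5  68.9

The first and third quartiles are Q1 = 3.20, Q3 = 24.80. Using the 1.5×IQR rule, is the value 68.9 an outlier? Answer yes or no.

yes

IQR = Q3 − Q1 = 24.80 − 3.20 = 21.60.
Lower fence = Q1 − 1.5·IQR = 3.20 − 32.40 = -29.20.
Upper fence = Q3 + 1.5·IQR = 24.80 + 32.40 = 57.20.
68.9 lies above the upper fence.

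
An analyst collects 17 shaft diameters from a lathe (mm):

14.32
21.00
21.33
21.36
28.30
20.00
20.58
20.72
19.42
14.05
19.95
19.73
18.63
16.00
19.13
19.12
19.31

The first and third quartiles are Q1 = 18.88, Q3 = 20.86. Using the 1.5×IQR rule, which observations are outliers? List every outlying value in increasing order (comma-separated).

IQR = Q3 − Q1 = 20.86 − 18.88 = 1.98.
Lower fence = Q1 − 1.5·IQR = 18.88 − 2.97 = 15.91.
Upper fence = Q3 + 1.5·IQR = 20.86 + 2.97 = 23.83.
14.05 < 15.91 → outlier.
14.32 < 15.91 → outlier.
28.30 > 23.83 → outlier.
All remaining values lie within [15.91, 23.83].

14.05, 14.32, 28.30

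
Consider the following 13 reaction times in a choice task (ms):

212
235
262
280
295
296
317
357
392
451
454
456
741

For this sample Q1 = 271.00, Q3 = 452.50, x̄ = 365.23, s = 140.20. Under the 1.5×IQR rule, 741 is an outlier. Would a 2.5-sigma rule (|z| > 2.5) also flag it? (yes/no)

z = (741 − 365.23) / 140.20 = 2.68.
|z| = 2.68 > 2.5.

yes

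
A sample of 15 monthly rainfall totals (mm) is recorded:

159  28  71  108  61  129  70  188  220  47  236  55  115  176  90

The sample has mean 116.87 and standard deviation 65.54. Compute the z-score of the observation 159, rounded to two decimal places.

0.64

z = (159 − 116.87) / 65.54 = 0.64.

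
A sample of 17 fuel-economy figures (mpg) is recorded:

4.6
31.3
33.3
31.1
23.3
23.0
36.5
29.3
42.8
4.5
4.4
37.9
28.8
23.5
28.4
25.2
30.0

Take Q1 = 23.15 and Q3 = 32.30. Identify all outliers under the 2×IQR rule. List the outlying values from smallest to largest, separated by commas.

4.4, 4.5, 4.6

IQR = Q3 − Q1 = 32.30 − 23.15 = 9.15.
Lower fence = Q1 − 2·IQR = 23.15 − 18.30 = 4.85.
Upper fence = Q3 + 2·IQR = 32.30 + 18.30 = 50.60.
4.4 < 4.85 → outlier.
4.5 < 4.85 → outlier.
4.6 < 4.85 → outlier.
All remaining values lie within [4.85, 50.60].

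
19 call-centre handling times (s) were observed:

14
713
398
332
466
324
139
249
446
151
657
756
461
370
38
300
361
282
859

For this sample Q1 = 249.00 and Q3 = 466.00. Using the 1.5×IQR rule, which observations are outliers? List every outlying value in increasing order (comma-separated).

IQR = Q3 − Q1 = 466.00 − 249.00 = 217.00.
Lower fence = Q1 − 1.5·IQR = 249.00 − 325.50 = -76.50.
Upper fence = Q3 + 1.5·IQR = 466.00 + 325.50 = 791.50.
859 > 791.50 → outlier.
All remaining values lie within [-76.50, 791.50].

859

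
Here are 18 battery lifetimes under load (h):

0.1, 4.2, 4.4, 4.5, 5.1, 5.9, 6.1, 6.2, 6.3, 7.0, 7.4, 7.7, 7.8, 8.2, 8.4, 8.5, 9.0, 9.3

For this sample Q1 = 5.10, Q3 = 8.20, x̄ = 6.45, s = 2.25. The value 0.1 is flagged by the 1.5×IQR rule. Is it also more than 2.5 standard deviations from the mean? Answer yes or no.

yes

z = (0.1 − 6.45) / 2.25 = -2.82.
|z| = 2.82 > 2.5.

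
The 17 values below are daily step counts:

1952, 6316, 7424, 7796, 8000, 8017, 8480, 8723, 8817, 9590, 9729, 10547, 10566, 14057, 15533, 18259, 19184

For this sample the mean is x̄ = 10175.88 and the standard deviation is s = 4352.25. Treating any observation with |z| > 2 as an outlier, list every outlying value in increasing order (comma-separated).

Cutoffs at x̄ ± 2s: 10175.88 ± 2·4352.25 = [1471.38, 18880.38].
19184: z = 2.07, |z| > 2 → outlier.
Every other value lies within [1471.38, 18880.38].

19184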